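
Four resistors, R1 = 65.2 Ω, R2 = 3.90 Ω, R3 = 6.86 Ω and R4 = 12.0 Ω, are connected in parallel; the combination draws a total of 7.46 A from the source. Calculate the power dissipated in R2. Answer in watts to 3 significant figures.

The branches share the same voltage, but only the total current is given — find V from the equivalent resistance first.
1/R_eq = 1/65.2 + 1/3.90 + 1/6.86 + 1/12.0 ⇒ R_eq = 1.997 Ω
V = I_total × R_eq = 7.460 × 1.997 = 14.89 V
P_R2 = V² / R2 = (14.89)² / 3.90 = 56.88 W

56.9 W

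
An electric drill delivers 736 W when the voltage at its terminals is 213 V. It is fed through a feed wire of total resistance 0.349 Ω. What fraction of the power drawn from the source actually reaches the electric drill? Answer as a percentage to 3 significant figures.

99.4 %

I = P / V = 736 / 213 = 3.455 A through the feed wire.
P_line = I² R_line = (3.455)² × 0.349 = 4.167 W
P_source = P_load + P_line = 736.0 + 4.167 = 740.2 W
η = P_load / P_source = 736.0 / 740.2 = 0.9944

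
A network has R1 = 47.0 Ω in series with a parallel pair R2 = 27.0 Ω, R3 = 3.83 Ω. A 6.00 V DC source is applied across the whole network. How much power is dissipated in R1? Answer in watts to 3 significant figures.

Reduce the parallel pair to R_p first; the network is then a simple series string.
R_p = (27.0×3.83)/(27.0+3.83) = 3.354 Ω
R_total = 47.0 + 3.354 = 50.35 Ω
I = V / R_total = 6.00 / 50.35 = 0.1192 A
R1 carries the full series current, so P = I²R.
P_R1 = (0.1192)² × 47.0 = 0.6673 W

0.667 W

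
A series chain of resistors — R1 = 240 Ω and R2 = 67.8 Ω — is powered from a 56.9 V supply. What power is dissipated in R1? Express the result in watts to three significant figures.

Since the resistors are in series they all carry the loop current I = V/R_total; the power in any one is I²R.
R_total = 240 + 67.8 = 307.8 Ω
I = V / R_total = 56.9 / 307.8 = 0.1849 A
P_R1 = I² × R1 = (0.1849)² × 240 = 8.202 W

8.20 W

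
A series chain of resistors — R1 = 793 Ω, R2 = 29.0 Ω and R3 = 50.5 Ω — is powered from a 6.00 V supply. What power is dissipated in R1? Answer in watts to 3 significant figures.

Since the resistors are in series they all carry the loop current I = V/R_total; the power in any one is I²R.
R_total = 793 + 29.0 + 50.5 = 872.5 Ω
I = V / R_total = 6.00 / 872.5 = 0.006877 A
P_R1 = I² × R1 = (0.006877)² × 793 = 0.03750 W

0.0375 W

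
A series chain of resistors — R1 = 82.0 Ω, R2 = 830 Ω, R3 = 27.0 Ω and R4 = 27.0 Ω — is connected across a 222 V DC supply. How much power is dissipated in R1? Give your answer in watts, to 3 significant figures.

Since the resistors are in series they all carry the loop current I = V/R_total; the power in any one is I²R.
R_total = 82.0 + 830 + 27.0 + 27.0 = 966.0 Ω
I = V / R_total = 222 / 966.0 = 0.2298 A
P_R1 = I² × R1 = (0.2298)² × 82.0 = 4.331 W

4.33 W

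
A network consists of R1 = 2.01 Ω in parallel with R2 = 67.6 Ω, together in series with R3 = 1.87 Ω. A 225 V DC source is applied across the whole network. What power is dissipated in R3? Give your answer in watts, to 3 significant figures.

Combine R1 and R2 into their parallel equivalent first, reducing the network to two series resistors.
R_p = (2.01×67.6)/(2.01+67.6) = 1.952 Ω
R_total = R_p + 1.87 = 1.952 + 1.87 = 3.822 Ω
I = V / R_total = 225 / 3.822 = 58.87 A
R3 is the series element, so its power is I²R.
P_R3 = (58.87)² × 1.87 = 6481 W

6480 W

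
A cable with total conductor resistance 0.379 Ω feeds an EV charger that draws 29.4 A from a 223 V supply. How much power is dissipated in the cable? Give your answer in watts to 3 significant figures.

Line loss is just I²R for the cable — we know both I and R_line directly.
The cable carries the full 29.4 A.
P_line = I² R_line = (29.40)² × 0.379 = 327.6 W

328 W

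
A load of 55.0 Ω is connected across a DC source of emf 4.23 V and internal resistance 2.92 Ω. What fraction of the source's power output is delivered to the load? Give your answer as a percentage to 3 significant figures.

η = P_load/(P_load+P_int) = I²R/(I²R+I²r) = R/(R+r) — the I² cancels for series elements.
η = R / (R + r) = 55.0 / (55.0 + 2.92) = 0.9496

95.0 %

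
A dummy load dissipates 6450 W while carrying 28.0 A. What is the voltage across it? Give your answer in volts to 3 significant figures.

230 V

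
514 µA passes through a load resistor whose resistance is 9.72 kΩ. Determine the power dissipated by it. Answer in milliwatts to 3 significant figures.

2.57 mW

With I and R stated, P = I²R applies in one step.
P = (0.0005140 A)² × 9720 Ω = 0.002568 W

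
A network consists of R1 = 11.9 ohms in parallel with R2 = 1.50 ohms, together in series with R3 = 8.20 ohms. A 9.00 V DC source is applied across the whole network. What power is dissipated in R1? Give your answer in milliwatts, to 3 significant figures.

133 mW

First find R_p for the parallel pair, then treat R_p + R3 as a series loop.
R_p = (11.9×1.50)/(11.9+1.50) = 1.332 Ω
R_total = R_p + 8.20 = 1.332 + 8.20 = 9.532 Ω
I = V / R_total = 9.00 / 9.532 = 0.9442 A
Voltage across the parallel pair: V_p = I × R_p = 0.9442 × 1.332 = 1.258 V
R1 sits across V_p; its power is V_p²/R.
P_R1 = (1.258)² / 11.9 = 0.1329 W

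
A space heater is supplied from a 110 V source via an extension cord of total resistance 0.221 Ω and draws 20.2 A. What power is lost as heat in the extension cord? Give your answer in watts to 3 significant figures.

Only the current and the line resistance are needed for the I²R loss.
The extension cord carries the full 20.2 A.
P_line = I² R_line = (20.20)² × 0.221 = 90.18 W

90.2 W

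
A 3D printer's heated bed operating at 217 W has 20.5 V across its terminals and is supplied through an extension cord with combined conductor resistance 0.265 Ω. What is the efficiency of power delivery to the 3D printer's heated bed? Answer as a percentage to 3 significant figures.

I = P / V = 217 / 20.5 = 10.59 A through the extension cord.
P_line = I² R_line = (10.59)² × 0.265 = 29.69 W
P_source = P_load + P_line = 217.0 + 29.69 = 246.7 W
η = P_load / P_source = 217.0 / 246.7 = 0.8796

88.0 %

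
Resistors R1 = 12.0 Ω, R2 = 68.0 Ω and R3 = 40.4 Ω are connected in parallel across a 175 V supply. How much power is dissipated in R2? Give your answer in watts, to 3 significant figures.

Parallel branches share the same voltage; P = V²/R gives the branch power in one step.
P_R2 = V² / R2 = (175)² / 68.0 Ω = 450.4 W

450 W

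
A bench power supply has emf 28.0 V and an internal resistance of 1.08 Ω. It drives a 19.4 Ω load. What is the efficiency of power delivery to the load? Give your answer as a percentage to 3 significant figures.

η = P_load/(P_load+P_int) = I²R/(I²R+I²r) = R/(R+r) — the I² cancels for series elements.
η = R / (R + r) = 19.4 / (19.4 + 1.08) = 0.9473

94.7 %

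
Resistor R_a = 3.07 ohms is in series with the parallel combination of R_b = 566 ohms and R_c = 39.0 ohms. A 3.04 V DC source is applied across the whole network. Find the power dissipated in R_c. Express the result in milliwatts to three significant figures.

Replace R_b and R_c with their parallel equivalent so the circuit becomes R_a in series with R_p.
R_p = (566×39.0)/(566+39.0) = 36.49 Ω
R_total = 3.07 + 36.49 = 39.56 Ω
I = V / R_total = 3.04 / 39.56 = 0.07685 A
Voltage across the parallel pair: V_p = I × R_p = 0.07685 × 36.49 = 2.804 V
With V_p across R_c, its power is V_p²/R_c.
P_R_c = (2.804)² / 39.0 = 0.2016 W

202 mW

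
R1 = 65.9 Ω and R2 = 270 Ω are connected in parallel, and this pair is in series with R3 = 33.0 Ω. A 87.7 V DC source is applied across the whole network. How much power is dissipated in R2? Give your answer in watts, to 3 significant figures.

10.8 W

First find R_p for the parallel pair, then treat R_p + R3 as a series loop.
R_p = (65.9×270)/(65.9+270) = 52.97 Ω
R_total = R_p + 33.0 = 52.97 + 33.0 = 85.97 Ω
I = V / R_total = 87.7 / 85.97 = 1.020 A
Voltage across the parallel pair: V_p = I × R_p = 1.020 × 52.97 = 54.04 V
Use P = V²/R for R2 with V = V_p.
P_R2 = (54.04)² / 270 = 10.81 W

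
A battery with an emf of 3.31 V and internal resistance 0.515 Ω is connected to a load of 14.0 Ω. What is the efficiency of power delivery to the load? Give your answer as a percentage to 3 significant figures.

96.5 %

Efficiency is P_load / P_total. With a series r and R sharing the same I, P = I²R for each, so η = R/(R+r).
η = R / (R + r) = 14.0 / (14.0 + 0.515) = 0.9645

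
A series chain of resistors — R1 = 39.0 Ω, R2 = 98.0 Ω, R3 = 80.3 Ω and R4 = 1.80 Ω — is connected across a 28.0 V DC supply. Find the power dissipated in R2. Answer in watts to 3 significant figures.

1.60 W

The current is common to all series resistors; compute it, then apply P = I²R for the target.
R_total = 39.0 + 98.0 + 80.3 + 1.80 = 219.1 Ω
I = V / R_total = 28.0 / 219.1 = 0.1278 A
P_R2 = I² × R2 = (0.1278)² × 98.0 = 1.601 W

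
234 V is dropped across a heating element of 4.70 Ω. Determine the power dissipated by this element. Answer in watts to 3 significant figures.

We know the drop across the element and its resistance — P = V²/R, one step.
P = (234 V)² / 4.70 Ω = 11650 W

11700 W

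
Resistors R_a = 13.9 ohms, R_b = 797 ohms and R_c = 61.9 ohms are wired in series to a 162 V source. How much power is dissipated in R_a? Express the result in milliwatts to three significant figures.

In a series string the same current flows through every resistor — find that current, then P = I²R for the one we want.
R_total = 13.9 + 797 + 61.9 = 872.8 Ω
I = V / R_total = 162 / 872.8 = 0.1856 A
P_R_a = I² × R_a = (0.1856)² × 13.9 = 0.4789 W

479 mW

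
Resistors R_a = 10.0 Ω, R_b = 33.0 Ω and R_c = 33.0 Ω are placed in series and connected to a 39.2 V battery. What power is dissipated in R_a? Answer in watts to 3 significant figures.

2.66 W

Since the resistors are in series they all carry the loop current I = V/R_total; the power in any one is I²R.
R_total = 10.0 + 33.0 + 33.0 = 76.00 Ω
I = V / R_total = 39.2 / 76.00 = 0.5158 A
P_R_a = I² × R_a = (0.5158)² × 10.0 = 2.660 W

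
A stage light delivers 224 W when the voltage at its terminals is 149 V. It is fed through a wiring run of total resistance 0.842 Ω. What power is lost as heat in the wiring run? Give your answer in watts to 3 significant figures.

Only the current and the line resistance are needed for the I²R loss.
I = P / V = 224 / 149 = 1.503 A through the wiring run.
P_line = I² R_line = (1.503)² × 0.842 = 1.903 W

1.90 W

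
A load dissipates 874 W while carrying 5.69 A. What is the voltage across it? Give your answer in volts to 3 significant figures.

Rearranging the power relation for the two known quantities gives V = P / I.
V = 874 / 5.690 = 153.6 V

154 V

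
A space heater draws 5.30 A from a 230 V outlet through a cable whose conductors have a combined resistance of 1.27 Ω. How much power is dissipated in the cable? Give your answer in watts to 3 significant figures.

35.7 W

Only the current and the line resistance are needed for the I²R loss.
The cable carries the full 5.30 A.
P_line = I² R_line = (5.300)² × 1.27 = 35.67 W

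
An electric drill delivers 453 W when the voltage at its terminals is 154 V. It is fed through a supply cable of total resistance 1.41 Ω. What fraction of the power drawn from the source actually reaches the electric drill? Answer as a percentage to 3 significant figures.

97.4 %

I = P / V = 453 / 154 = 2.942 A through the supply cable.
P_line = I² R_line = (2.942)² × 1.41 = 12.20 W
P_source = P_load + P_line = 453.0 + 12.20 = 465.2 W
η = P_load / P_source = 453.0 / 465.2 = 0.9738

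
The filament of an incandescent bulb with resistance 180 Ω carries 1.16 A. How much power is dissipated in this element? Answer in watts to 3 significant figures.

Current and resistance are given, so P = I²R is the direct form.
P = (1.160 A)² × 180 Ω = 242.2 W

242 W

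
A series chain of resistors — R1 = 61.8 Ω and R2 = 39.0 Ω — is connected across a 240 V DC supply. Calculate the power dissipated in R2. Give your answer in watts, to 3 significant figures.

221 W

Every series element carries the same I. Get I from the total resistance, then P = I² × R2.
R_total = 61.8 + 39.0 = 100.8 Ω
I = V / R_total = 240 / 100.8 = 2.381 A
P_R2 = I² × R2 = (2.381)² × 39.0 = 221.1 W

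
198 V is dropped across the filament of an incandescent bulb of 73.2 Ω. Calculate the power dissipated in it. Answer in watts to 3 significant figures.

536 W

V and R are stated; P = V²/R avoids computing the current.
P = (198 V)² / 73.2 Ω = 535.6 W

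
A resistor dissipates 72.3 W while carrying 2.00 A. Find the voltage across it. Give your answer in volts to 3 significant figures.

36.1 V

The two known quantities fix the third via V = P / I.
V = 72.3 / 2.000 = 36.15 V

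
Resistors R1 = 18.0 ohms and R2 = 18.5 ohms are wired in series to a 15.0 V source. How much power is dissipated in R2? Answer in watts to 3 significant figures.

3.12 W

Every series element carries the same I. Get I from the total resistance, then P = I² × R2.
R_total = 18.0 + 18.5 = 36.50 Ω
I = V / R_total = 15.0 / 36.50 = 0.4110 A
P_R2 = I² × R2 = (0.4110)² × 18.5 = 3.124 W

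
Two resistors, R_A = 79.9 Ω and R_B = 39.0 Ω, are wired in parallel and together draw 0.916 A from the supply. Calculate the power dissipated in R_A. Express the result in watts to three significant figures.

7.21 W

Only the total current is stated, so first find the parallel equivalent to get the voltage across the combination.
1/R_eq = 1/79.9 + 1/39.0 ⇒ R_eq = 26.21 Ω
V = I_total × R_eq = 0.9160 × 26.21 = 24.01 V
P_R_A = V² / R_A = (24.01)² / 79.9 = 7.213 W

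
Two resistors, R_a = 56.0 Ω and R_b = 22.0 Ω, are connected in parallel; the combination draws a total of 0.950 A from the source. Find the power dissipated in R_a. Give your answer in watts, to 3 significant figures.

4.02 W

Only the total current is stated, so first find the parallel equivalent to get the voltage across the combination.
1/R_eq = 1/56.0 + 1/22.0 ⇒ R_eq = 15.79 Ω
V = I_total × R_eq = 0.9500 × 15.79 = 15.01 V
P_R_a = V² / R_a = (15.01)² / 56.0 = 4.021 W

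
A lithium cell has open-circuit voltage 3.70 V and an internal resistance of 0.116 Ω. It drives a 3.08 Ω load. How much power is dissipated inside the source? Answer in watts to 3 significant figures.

The internal resistance carries the same current as the load; P_int = I²r.
I = ε / (r + R) = 3.70 / (0.116 + 3.08) = 1.158 A
P_int = I² r = (1.158)² × 0.116 = 0.1555 W

0.155 W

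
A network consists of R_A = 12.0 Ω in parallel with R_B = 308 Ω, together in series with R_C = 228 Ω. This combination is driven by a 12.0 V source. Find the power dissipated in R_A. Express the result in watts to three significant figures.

0.0279 W

Reduce the parallel combination to a single R_p; the circuit then becomes R_p in series with the remaining resistor.
R_p = (12.0×308)/(12.0+308) = 11.55 Ω
R_total = R_p + 228 = 11.55 + 228 = 239.6 Ω
I = V / R_total = 12.0 / 239.6 = 0.05009 A
Voltage across the parallel pair: V_p = I × R_p = 0.05009 × 11.55 = 0.5786 V
Use P = V²/R for R_A with V = V_p.
P_R_A = (0.5786)² / 12.0 = 0.02790 W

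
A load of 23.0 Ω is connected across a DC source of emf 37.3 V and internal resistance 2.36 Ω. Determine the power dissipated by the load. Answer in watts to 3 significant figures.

With r and R in series, I = ε/(r+R); the load dissipates I²R.
I = ε / (r + R) = 37.3 / (2.36 + 23.0) = 1.471 A
P_load = I² R = (1.471)² × 23.0 = 49.76 W

49.8 W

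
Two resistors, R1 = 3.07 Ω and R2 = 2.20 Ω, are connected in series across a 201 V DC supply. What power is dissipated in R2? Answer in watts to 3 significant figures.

Series elements share the same current, so find I first, then use P = I²R.
R_total = 3.07 + 2.20 = 5.270 Ω
I = V / R_total = 201 / 5.270 = 38.14 A
P_R2 = I² × R2 = (38.14)² × 2.20 = 3200 W

3200 W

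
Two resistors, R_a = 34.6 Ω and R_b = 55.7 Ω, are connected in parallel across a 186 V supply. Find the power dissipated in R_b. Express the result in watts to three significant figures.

The supply voltage appears across each parallel branch — just use P = V²/R_b.
P_R_b = V² / R_b = (186)² / 55.7 Ω = 621.1 W

621 W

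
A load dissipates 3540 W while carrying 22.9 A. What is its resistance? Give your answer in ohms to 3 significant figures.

The two known quantities fix the third via R = P / I².
R = 3540 / (22.90)² = 6.750 Ω

6.75 Ω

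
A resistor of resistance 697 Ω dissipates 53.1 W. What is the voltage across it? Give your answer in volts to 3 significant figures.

192 V

Inverting the appropriate power form: V = √(P R).
V = √(53.1 × 697) = 192.4 V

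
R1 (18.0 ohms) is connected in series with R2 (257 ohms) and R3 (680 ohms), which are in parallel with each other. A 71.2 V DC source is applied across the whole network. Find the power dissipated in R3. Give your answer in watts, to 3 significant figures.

6.20 W

Replace R2 and R3 with their parallel equivalent so the circuit becomes R1 in series with R_p.
R_p = (257×680)/(257+680) = 186.5 Ω
R_total = 18.0 + 186.5 = 204.5 Ω
I = V / R_total = 71.2 / 204.5 = 0.3481 A
Voltage across the parallel pair: V_p = I × R_p = 0.3481 × 186.5 = 64.93 V
R3 sees V_p directly, so P = V_p² / R3.
P_R3 = (64.93)² / 680 = 6.200 W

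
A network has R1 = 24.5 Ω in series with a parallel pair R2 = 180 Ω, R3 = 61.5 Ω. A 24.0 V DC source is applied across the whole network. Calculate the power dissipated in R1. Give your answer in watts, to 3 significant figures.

Reduce the parallel pair to R_p first; the network is then a simple series string.
R_p = (180×61.5)/(180+61.5) = 45.84 Ω
R_total = 24.5 + 45.84 = 70.34 Ω
I = V / R_total = 24.0 / 70.34 = 0.3412 A
All the current flows through R1; use P = I²R.
P_R1 = (0.3412)² × 24.5 = 2.852 W

2.85 W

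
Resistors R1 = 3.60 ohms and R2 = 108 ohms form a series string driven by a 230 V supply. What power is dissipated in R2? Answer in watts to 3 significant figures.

459 W

In a series string the same current flows through every resistor — find that current, then P = I²R for the one we want.
R_total = 3.60 + 108 = 111.6 Ω
I = V / R_total = 230 / 111.6 = 2.061 A
P_R2 = I² × R2 = (2.061)² × 108 = 458.7 W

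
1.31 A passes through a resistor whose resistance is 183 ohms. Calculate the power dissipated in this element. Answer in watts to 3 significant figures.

314 W

The current through and the resistance of the element are both given; use P = I²R.
P = (1.310 A)² × 183 Ω = 314.0 W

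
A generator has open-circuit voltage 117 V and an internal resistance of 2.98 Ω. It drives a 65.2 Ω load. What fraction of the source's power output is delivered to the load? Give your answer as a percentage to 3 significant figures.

Both r and R carry the same current, so the power split is just the resistance split: η = R/(R+r).
η = R / (R + r) = 65.2 / (65.2 + 2.98) = 0.9563

95.6 %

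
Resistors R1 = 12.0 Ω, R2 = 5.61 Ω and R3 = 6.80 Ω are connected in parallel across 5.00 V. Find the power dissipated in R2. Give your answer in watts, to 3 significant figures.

Parallel branches share the same voltage; P = V²/R gives the branch power in one step.
P_R2 = V² / R2 = (5.00)² / 5.61 Ω = 4.456 W

4.46 W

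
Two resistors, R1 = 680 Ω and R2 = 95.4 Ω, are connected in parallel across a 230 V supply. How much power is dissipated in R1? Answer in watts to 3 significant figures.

Parallel branches share the same voltage; P = V²/R gives the branch power in one step.
P_R1 = V² / R1 = (230)² / 680 Ω = 77.79 W

77.8 W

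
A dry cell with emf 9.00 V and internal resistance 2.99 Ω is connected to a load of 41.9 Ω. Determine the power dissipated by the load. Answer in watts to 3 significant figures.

With r and R in series, I = ε/(r+R); the load dissipates I²R.
I = ε / (r + R) = 9.00 / (2.99 + 41.9) = 0.2005 A
P_load = I² R = (0.2005)² × 41.9 = 1.684 W

1.68 W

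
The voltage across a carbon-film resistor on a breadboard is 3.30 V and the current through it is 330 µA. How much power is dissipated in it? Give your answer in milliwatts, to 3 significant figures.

1.09 mW

Both the voltage across and the current through the element are known, so P = V I applies directly.
P = 3.30 V × 0.0003300 A = 0.001089 W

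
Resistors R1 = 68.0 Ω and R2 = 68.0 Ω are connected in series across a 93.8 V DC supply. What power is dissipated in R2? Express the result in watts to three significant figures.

Series elements share the same current, so find I first, then use P = I²R.
R_total = 68.0 + 68.0 = 136.0 Ω
I = V / R_total = 93.8 / 136.0 = 0.6897 A
P_R2 = I² × R2 = (0.6897)² × 68.0 = 32.35 W

32.3 W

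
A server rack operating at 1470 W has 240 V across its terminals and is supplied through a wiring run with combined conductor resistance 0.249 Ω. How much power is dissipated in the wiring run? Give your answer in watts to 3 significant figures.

9.34 W

The wiring run is a series resistance carrying the load current; its dissipation is I²R_line.
I = P / V = 1470 / 240 = 6.125 A through the wiring run.
P_line = I² R_line = (6.125)² × 0.249 = 9.341 W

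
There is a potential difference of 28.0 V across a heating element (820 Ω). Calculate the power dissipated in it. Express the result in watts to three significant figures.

Voltage and resistance are given, so P = V²/R is the one-step route.
P = (28.0 V)² / 820 Ω = 0.9561 W

0.956 W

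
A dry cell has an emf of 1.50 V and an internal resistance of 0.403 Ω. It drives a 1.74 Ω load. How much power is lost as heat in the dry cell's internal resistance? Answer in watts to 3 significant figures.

0.197 W

r is in series with the load, so it carries the full circuit current — the loss in it is I²r.
I = ε / (r + R) = 1.50 / (0.403 + 1.74) = 0.7000 A
P_int = I² r = (0.7000)² × 0.403 = 0.1974 W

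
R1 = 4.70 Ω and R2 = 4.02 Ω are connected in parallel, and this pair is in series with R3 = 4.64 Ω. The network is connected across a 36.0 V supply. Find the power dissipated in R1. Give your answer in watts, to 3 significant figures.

27.9 W

Collapse the R1‖R2 pair into one equivalent R_p; then R_p and R3 form a series string.
R_p = (4.70×4.02)/(4.70+4.02) = 2.167 Ω
R_total = R_p + 4.64 = 2.167 + 4.64 = 6.807 Ω
I = V / R_total = 36.0 / 6.807 = 5.289 A
Voltage across the parallel pair: V_p = I × R_p = 5.289 × 2.167 = 11.46 V
R1 sits across V_p; its power is V_p²/R.
P_R1 = (11.46)² / 4.70 = 27.94 W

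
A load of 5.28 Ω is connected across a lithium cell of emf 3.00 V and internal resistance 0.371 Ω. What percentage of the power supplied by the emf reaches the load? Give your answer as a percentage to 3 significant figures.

η = P_load/(P_load+P_int) = I²R/(I²R+I²r) = R/(R+r) — the I² cancels for series elements.
η = R / (R + r) = 5.28 / (5.28 + 0.371) = 0.9343

93.4 %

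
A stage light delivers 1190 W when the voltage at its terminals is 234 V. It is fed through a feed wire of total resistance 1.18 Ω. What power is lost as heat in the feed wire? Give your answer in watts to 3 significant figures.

30.5 W

The feed wire is a series resistance carrying the load current; its dissipation is I²R_line.
I = P / V = 1190 / 234 = 5.085 A through the feed wire.
P_line = I² R_line = (5.085)² × 1.18 = 30.52 W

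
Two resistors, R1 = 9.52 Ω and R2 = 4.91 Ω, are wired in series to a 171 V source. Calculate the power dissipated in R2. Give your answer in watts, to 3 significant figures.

690 W

Series elements share the same current, so find I first, then use P = I²R.
R_total = 9.52 + 4.91 = 14.43 Ω
I = V / R_total = 171 / 14.43 = 11.85 A
P_R2 = I² × R2 = (11.85)² × 4.91 = 689.5 W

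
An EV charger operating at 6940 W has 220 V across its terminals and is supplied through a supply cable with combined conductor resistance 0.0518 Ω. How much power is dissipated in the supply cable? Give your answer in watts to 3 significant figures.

Only the current and the line resistance are needed for the I²R loss.
I = P / V = 6940 / 220 = 31.55 A through the supply cable.
P_line = I² R_line = (31.55)² × 0.0518 = 51.55 W

51.5 W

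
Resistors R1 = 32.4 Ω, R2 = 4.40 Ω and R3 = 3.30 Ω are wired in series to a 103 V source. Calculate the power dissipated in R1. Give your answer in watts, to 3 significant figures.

214 W

The current is common to all series resistors; compute it, then apply P = I²R for the target.
R_total = 32.4 + 4.40 + 3.30 = 40.10 Ω
I = V / R_total = 103 / 40.10 = 2.569 A
P_R1 = I² × R1 = (2.569)² × 32.4 = 213.8 W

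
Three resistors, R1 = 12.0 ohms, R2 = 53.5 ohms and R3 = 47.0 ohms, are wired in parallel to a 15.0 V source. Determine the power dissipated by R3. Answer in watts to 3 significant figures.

The supply voltage appears across each parallel branch — just use P = V²/R3.
P_R3 = V² / R3 = (15.0)² / 47.0 Ω = 4.787 W

4.79 W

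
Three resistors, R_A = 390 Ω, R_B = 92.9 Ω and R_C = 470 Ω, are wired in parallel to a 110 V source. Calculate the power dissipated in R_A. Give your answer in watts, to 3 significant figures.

31.0 W

Parallel branches share the same voltage; P = V²/R gives the branch power in one step.
P_R_A = V² / R_A = (110)² / 390 Ω = 31.03 W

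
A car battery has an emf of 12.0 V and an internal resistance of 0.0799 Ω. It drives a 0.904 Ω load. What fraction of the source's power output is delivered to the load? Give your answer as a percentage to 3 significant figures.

91.9 %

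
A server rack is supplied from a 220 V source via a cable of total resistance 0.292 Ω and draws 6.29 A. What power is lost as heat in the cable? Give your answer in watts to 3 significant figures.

The cable is a series resistance carrying the load current; its dissipation is I²R_line.
The cable carries the full 6.29 A.
P_line = I² R_line = (6.290)² × 0.292 = 11.55 W

11.6 W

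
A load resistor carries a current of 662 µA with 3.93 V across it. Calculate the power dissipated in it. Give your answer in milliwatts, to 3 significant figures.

2.60 mW

Both the voltage across and the current through the element are known, so P = V I applies directly.
P = 3.93 V × 0.0006620 A = 0.002602 W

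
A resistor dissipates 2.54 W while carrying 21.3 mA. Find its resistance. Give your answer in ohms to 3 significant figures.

5600 Ω

Rearranging the power relation for the two known quantities gives R = P / I².
R = 2.54 / (0.02130)² = 5599 Ω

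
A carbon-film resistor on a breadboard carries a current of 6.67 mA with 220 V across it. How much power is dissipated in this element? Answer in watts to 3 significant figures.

1.47 W

With V and I both given, power follows immediately from P = V I.
P = 220 V × 0.006670 A = 1.467 W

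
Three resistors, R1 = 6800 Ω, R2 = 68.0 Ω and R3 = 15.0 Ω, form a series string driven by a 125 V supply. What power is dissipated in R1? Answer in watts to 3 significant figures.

The current is common to all series resistors; compute it, then apply P = I²R for the target.
R_total = 6800 + 68.0 + 15.0 = 6883 Ω
I = V / R_total = 125 / 6883 = 0.01816 A
P_R1 = I² × R1 = (0.01816)² × 6800 = 2.243 W

2.24 W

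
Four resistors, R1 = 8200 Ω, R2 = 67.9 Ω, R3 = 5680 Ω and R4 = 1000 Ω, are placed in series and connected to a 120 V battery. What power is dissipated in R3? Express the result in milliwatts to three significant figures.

In a series string the same current flows through every resistor — find that current, then P = I²R for the one we want.
R_total = 8200 + 67.9 + 5680 + 1000 = 14950 Ω
I = V / R_total = 120 / 14950 = 0.008028 A
P_R3 = I² × R3 = (0.008028)² × 5680 = 0.3661 W

366 mW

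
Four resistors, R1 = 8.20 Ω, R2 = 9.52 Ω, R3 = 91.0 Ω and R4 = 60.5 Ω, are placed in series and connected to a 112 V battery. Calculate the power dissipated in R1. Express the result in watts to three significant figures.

In a series string the same current flows through every resistor — find that current, then P = I²R for the one we want.
R_total = 8.20 + 9.52 + 91.0 + 60.5 = 169.2 Ω
I = V / R_total = 112 / 169.2 = 0.6619 A
P_R1 = I² × R1 = (0.6619)² × 8.20 = 3.592 W

3.59 W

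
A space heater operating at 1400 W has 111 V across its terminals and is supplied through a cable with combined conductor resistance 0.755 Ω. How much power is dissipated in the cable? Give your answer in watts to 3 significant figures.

Line loss is just I²R for the cable — we know both I and R_line directly.
I = P / V = 1400 / 111 = 12.61 A through the cable.
P_line = I² R_line = (12.61)² × 0.755 = 120.1 W

120 W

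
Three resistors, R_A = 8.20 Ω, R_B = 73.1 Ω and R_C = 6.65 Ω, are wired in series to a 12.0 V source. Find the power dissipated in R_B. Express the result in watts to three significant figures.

Every series element carries the same I. Get I from the total resistance, then P = I² × R_B.
R_total = 8.20 + 73.1 + 6.65 = 87.95 Ω
I = V / R_total = 12.0 / 87.95 = 0.1364 A
P_R_B = I² × R_B = (0.1364)² × 73.1 = 1.361 W

1.36 W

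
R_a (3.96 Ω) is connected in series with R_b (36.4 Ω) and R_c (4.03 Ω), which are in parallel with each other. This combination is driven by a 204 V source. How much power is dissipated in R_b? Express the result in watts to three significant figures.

Reduce the parallel pair to R_p first; the network is then a simple series string.
R_p = (36.4×4.03)/(36.4+4.03) = 3.628 Ω
R_total = 3.96 + 3.628 = 7.588 Ω
I = V / R_total = 204 / 7.588 = 26.88 A
Voltage across the parallel pair: V_p = I × R_p = 26.88 × 3.628 = 97.54 V
R_b sees V_p directly, so P = V_p² / R_b.
P_R_b = (97.54)² / 36.4 = 261.4 W

261 W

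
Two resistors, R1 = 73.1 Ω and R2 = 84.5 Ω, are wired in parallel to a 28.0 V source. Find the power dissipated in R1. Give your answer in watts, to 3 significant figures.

10.7 W

R1 sits directly across the source, so P = V²/R with V = 28.0 V.
P_R1 = V² / R1 = (28.0)² / 73.1 Ω = 10.73 W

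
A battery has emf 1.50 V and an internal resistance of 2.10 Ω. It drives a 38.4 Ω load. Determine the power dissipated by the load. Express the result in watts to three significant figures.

0.0527 W

With r and R in series, I = ε/(r+R); the load dissipates I²R.
I = ε / (r + R) = 1.50 / (2.10 + 38.4) = 0.03704 A
P_load = I² R = (0.03704)² × 38.4 = 0.05267 W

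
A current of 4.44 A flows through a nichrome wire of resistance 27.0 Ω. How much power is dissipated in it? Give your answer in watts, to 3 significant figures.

Knowing I and R, the power is just I²R — no need to find V first.
P = (4.440 A)² × 27.0 Ω = 532.3 W

532 W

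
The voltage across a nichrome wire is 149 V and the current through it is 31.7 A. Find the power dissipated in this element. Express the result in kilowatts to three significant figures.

V and I are known directly — P = V I, no intermediate step needed.
P = 149 V × 31.70 A = 4723 W

4.72 kW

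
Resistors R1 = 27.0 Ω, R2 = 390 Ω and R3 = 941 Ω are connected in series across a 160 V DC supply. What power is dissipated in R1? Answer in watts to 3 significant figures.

Since the resistors are in series they all carry the loop current I = V/R_total; the power in any one is I²R.
R_total = 27.0 + 390 + 941 = 1358 Ω
I = V / R_total = 160 / 1358 = 0.1178 A
P_R1 = I² × R1 = (0.1178)² × 27.0 = 0.3748 W

0.375 W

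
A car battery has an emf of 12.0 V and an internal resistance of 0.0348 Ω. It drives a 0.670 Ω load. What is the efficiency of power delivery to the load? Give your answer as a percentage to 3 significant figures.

η = P_load/(P_load+P_int) = I²R/(I²R+I²r) = R/(R+r) — the I² cancels for series elements.
η = R / (R + r) = 0.670 / (0.670 + 0.0348) = 0.9506

95.1 %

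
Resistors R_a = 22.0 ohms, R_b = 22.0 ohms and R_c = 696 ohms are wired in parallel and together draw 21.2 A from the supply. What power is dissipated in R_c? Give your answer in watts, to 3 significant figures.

75.7 W

Parallel branches share V, not I — compute V via R_eq, then use V²/R for the target branch.
1/R_eq = 1/22.0 + 1/22.0 + 1/696 ⇒ R_eq = 10.83 Ω
V = I_total × R_eq = 21.20 × 10.83 = 229.6 V
P_R_c = V² / R_c = (229.6)² / 696 = 75.72 W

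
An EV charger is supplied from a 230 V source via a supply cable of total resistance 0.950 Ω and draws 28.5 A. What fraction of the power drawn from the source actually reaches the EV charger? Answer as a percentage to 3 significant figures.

The supply cable carries the full 28.5 A.
P_line = I² R_line = (28.50)² × 0.950 = 771.6 W
P_source = V I = 230 × 28.50 = 6555 W; P_load = 5783 W
η = P_load / P_source = 5783 / 6555 = 0.8823

88.2 %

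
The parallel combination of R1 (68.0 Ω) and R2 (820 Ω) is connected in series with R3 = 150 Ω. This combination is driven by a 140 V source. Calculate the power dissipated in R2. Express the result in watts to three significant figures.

Collapse the R1‖R2 pair into one equivalent R_p; then R_p and R3 form a series string.
R_p = (68.0×820)/(68.0+820) = 62.79 Ω
R_total = R_p + 150 = 62.79 + 150 = 212.8 Ω
I = V / R_total = 140 / 212.8 = 0.6579 A
Voltage across the parallel pair: V_p = I × R_p = 0.6579 × 62.79 = 41.31 V
R2 sits across V_p; its power is V_p²/R.
P_R2 = (41.31)² / 820 = 2.081 W

2.08 W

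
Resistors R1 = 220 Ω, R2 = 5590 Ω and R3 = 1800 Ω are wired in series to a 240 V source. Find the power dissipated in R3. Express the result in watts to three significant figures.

In a series string the same current flows through every resistor — find that current, then P = I²R for the one we want.
R_total = 220 + 5590 + 1800 = 7610 Ω
I = V / R_total = 240 / 7610 = 0.03154 A
P_R3 = I² × R3 = (0.03154)² × 1800 = 1.790 W

1.79 W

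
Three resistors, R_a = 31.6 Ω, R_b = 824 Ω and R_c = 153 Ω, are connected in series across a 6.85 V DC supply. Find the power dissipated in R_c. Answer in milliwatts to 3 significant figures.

7.06 mW

The current is common to all series resistors; compute it, then apply P = I²R for the target.
R_total = 31.6 + 824 + 153 = 1009 Ω
I = V / R_total = 6.85 / 1009 = 0.006792 A
P_R_c = I² × R_c = (0.006792)² × 153 = 0.007057 W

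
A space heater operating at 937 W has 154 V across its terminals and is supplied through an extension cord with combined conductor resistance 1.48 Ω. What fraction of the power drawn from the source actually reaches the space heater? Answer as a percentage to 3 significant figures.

94.5 %

I = P / V = 937 / 154 = 6.084 A through the extension cord.
P_line = I² R_line = (6.084)² × 1.48 = 54.79 W
P_source = P_load + P_line = 937.0 + 54.79 = 991.8 W
η = P_load / P_source = 937.0 / 991.8 = 0.9448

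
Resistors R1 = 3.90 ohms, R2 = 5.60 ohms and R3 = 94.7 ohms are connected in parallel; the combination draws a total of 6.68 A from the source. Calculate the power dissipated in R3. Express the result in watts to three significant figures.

Parallel branches share V, not I — compute V via R_eq, then use V²/R for the target branch.
1/R_eq = 1/3.90 + 1/5.60 + 1/94.7 ⇒ R_eq = 2.244 Ω
V = I_total × R_eq = 6.680 × 2.244 = 14.99 V
P_R3 = V² / R3 = (14.99)² / 94.7 = 2.374 W

2.37 W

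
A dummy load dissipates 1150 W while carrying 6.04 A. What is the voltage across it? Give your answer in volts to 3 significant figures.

From P = V I = I²R = V²/R, with the two given quantities we get V = P / I.
V = 1150 / 6.040 = 190.4 V

190 V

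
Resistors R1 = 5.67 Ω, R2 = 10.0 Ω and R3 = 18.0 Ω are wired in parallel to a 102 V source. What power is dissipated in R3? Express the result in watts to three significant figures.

R3 sits directly across the source, so P = V²/R with V = 102 V.
P_R3 = V² / R3 = (102)² / 18.0 Ω = 578.0 W

578 W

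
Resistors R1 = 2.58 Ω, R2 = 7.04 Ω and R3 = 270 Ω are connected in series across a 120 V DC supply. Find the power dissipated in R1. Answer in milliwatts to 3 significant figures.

Series elements share the same current, so find I first, then use P = I²R.
R_total = 2.58 + 7.04 + 270 = 279.6 Ω
I = V / R_total = 120 / 279.6 = 0.4292 A
P_R1 = I² × R1 = (0.4292)² × 2.58 = 0.4752 W

475 mW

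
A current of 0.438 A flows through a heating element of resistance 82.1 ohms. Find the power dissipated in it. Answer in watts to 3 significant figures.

Current and resistance are given, so P = I²R is the direct form.
P = (0.4380 A)² × 82.1 Ω = 15.75 W

15.8 W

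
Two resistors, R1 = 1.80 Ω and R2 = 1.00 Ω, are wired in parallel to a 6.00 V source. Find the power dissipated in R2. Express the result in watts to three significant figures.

R2 sits directly across the source, so P = V²/R with V = 6.00 V.
P_R2 = V² / R2 = (6.00)² / 1.00 Ω = 36.00 W

36.0 W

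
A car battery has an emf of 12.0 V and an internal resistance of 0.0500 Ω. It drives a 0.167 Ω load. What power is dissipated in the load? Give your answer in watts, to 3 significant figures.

The internal resistance and the load are in series, so the same I flows through both; get I from ε/(r+R), then I²R for the load.
I = ε / (r + R) = 12.0 / (0.0500 + 0.167) = 55.30 A
P_load = I² R = (55.30)² × 0.167 = 510.7 W

511 W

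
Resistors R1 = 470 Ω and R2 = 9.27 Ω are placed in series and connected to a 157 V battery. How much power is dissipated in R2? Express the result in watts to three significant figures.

0.995 W

Since the resistors are in series they all carry the loop current I = V/R_total; the power in any one is I²R.
R_total = 470 + 9.27 = 479.3 Ω
I = V / R_total = 157 / 479.3 = 0.3276 A
P_R2 = I² × R2 = (0.3276)² × 9.27 = 0.9948 W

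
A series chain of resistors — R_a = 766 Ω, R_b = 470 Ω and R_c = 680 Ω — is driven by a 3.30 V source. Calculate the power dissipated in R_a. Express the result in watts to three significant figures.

In a series string the same current flows through every resistor — find that current, then P = I²R for the one we want.
R_total = 766 + 470 + 680 = 1916 Ω
I = V / R_total = 3.30 / 1916 = 0.001722 A
P_R_a = I² × R_a = (0.001722)² × 766 = 0.002272 W

0.00227 W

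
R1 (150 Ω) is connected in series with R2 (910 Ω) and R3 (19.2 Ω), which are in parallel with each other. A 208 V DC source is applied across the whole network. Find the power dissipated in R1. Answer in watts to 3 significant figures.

Collapse R2‖R3 to a single equivalent, reducing the network to two series elements.
R_p = (910×19.2)/(910+19.2) = 18.80 Ω
R_total = 150 + 18.80 = 168.8 Ω
I = V / R_total = 208 / 168.8 = 1.232 A
R1 carries the full series current, so P = I²R.
P_R1 = (1.232)² × 150 = 227.7 W

228 W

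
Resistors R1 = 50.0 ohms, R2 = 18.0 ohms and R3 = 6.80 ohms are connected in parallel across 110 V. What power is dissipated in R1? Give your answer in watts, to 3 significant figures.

R1 sits directly across the source, so P = V²/R with V = 110 V.
P_R1 = V² / R1 = (110)² / 50.0 Ω = 242.0 W

242 W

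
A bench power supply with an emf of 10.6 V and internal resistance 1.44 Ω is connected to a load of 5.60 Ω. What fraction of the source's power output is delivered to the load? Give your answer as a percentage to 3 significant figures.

The source delivers εI, of which I²R reaches the load and I²r is lost; since I is common, η = R/(R+r).
η = R / (R + r) = 5.60 / (5.60 + 1.44) = 0.7955

79.5 %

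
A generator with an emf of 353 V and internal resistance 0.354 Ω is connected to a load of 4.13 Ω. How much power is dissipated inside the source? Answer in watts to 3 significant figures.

The source's internal resistance is just another series element carrying I; its dissipation is I²r.
I = ε / (r + R) = 353 / (0.354 + 4.13) = 78.72 A
P_int = I² r = (78.72)² × 0.354 = 2194 W

2190 W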